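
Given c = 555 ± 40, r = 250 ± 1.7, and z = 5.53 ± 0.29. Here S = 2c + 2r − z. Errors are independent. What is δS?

S is a linear combination, so absolute uncertainties add in quadrature:
  (2·δc)² = 6400;  (2·δr)² = 11.6;  (δz)² = 0.0841
δS = √(6410) = 80.1

80.1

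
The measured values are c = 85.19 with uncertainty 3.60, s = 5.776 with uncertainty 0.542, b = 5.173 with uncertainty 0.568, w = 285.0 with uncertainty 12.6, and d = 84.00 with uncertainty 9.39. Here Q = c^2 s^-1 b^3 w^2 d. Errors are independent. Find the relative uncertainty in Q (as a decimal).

Q is a product of powers, so relative uncertainties combine in quadrature:
  (2·δc/c)² = (2×0.0423)² = 0.00714;  (-1·δs/s)² = (-1×0.0938)² = 0.00881;  (3·δb/b)² = (3×0.110)² = 0.109;  (2·δw/w)² = (2×0.0442)² = 0.00782;  (1·δd/d)² = (1×0.112)² = 0.0125
δQ/Q = √(0.145) = 0.380

0.380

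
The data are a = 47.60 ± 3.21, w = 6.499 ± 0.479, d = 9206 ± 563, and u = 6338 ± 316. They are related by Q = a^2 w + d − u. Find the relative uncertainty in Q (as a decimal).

0.134

Let p = a^2·w = 14730. δp/p = √((2·δa/a)² + (1·δw/w)²) = √(0.0182 + 0.00543) = 0.154, so δp = 2260.
Q = p + d − u: δQ = √(δp² + δd² + δu²) = √(5.12e+06 + 3.17e+05 + 99900) = 2350
Q = 17590, so δQ/Q = 2350/17590 = 0.134.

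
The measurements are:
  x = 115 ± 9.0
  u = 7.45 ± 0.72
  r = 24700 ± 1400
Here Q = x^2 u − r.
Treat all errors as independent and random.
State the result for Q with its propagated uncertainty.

Let p = x^2·u = 98500. δp/p = √((2·δx/x)² + (1·δu/u)²) = √(0.0245 + 0.00934) = 0.184, so δp = 18100.
Q = p − r: δQ = √(δp² + δr²) = √(3.28e+08 + 1.96e+06) = 18200
Q = 73800.

73800 ± 18200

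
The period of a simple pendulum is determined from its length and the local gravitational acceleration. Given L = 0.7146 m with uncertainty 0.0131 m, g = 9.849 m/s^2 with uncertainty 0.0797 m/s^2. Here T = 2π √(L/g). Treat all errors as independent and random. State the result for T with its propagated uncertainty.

1.692 ± 0.0170 s

For a monomial T ∝ L^(1/2), g^(-1/2), fractional errors add in quadrature:
  (½·δL/L)² = (0.5×0.0183)² = 8.4e-05;  (−½·δg/g)² = (-0.5×0.00809)² = 1.64e-05
δT/T = √(0.000100) = 0.0100
T = 1.692 s, so δT = 0.0100 × 1.692 = 0.0170 s.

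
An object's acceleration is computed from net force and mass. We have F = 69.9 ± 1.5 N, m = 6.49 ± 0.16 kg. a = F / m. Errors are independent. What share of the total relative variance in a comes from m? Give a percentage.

56.9%

(δa/a)² = (1·δF/F)² + (-1·δm/m)²
  F term: (1×0.0215)² = 0.000460
  m term: (-1×0.0247)² = 0.000608
Total = 0.00107. Share from m = 0.000608/0.00107 = 0.569.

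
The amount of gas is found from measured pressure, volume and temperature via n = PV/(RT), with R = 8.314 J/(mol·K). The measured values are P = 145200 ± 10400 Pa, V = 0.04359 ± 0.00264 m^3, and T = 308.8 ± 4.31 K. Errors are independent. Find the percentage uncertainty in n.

Each factor contributes (exponent × relative error)² to (δn/n)²:
  (1·δP/P)² = (1×0.0716)² = 0.00513;  (1·δV/V)² = (1×0.0606)² = 0.00367;  (-1·δT/T)² = (-1×0.0140)² = 0.000195
δn/n = √(0.00899) = 0.0948

9.48%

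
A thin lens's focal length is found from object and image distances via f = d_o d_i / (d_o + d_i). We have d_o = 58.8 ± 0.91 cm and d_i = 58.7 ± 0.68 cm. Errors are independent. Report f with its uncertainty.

29.4 ± 0.284 cm

∂f/∂d_o = (d_i/(d_o+d_i))² = 0.250;  ∂f/∂d_i = (d_o/(d_o+d_i))² = 0.250
δf = √((∂f/∂d_o · δd_o)² + (∂f/∂d_i · δd_i)²) = √(0.0516 + 0.0290) = 0.284 cm
f = 29.4 cm.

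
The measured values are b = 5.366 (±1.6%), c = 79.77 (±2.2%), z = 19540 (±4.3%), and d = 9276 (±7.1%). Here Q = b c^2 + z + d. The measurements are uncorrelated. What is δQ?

1920

Let p = b·c^2 = 34150. δp/p = √((1·δb/b)² + (2·δc/c)²) = √(0.000256 + 0.00194) = 0.0468, so δp = 1600.
Q = p + z + d: δQ = √(δp² + δz² + δd²) = √(2.56e+06 + 7.06e+05 + 4.34e+05) = 1920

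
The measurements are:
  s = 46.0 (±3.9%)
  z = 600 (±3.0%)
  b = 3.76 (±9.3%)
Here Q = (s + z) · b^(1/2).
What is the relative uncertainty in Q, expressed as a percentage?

5.43%

Let u = s + z = 646. δu = √(δs² + δz²) = √(3.22 + 324) = 18.1, so δu/u = 0.0280.
Q is then a monomial in u, b:
δQ/Q = √((δu/u)² + (½·δb/b)²) = √(0.000784 + 0.00216) = 0.0543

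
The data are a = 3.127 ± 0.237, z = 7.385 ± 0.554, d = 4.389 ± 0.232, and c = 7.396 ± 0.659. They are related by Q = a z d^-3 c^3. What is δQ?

36.3

Each factor contributes (exponent × relative error)² to (δQ/Q)²:
  (1·δa/a)² = (1×0.0758)² = 0.00574;  (1·δz/z)² = (1×0.0750)² = 0.00563;  (-3·δd/d)² = (-3×0.0529)² = 0.0251;  (3·δc/c)² = (3×0.0891)² = 0.0715
δQ/Q = √(0.108) = 0.329
Q = 110.5, so δQ = 0.329 × 110.5 = 36.3.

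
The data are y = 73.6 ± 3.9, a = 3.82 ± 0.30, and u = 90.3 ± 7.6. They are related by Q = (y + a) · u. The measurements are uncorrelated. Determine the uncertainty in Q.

686

Let w = y + a = 77.4. δw = √(δy² + δa²) = √(15.2 + 0.0900) = 3.91, so δw/w = 0.0505.
Q is then a monomial in w, u:
δQ/Q = √((δw/w)² + (1·δu/u)²) = √(0.00255 + 0.00708) = 0.0982
Q = 6990, so δQ = 0.0982 × 6990 = 686.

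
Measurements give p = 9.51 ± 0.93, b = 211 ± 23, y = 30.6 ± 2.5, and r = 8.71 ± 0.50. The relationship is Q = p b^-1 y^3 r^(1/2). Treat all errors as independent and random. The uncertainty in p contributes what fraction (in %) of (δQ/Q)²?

11.6%

(δQ/Q)² = (1·δp/p)² + (-1·δb/b)² + (3·δy/y)² + (½·δr/r)²
  p term: (1×0.0978)² = 0.00956
  b term: (-1×0.109)² = 0.0119
  y term: (3×0.0817)² = 0.0601
  r term: (0.5×0.0574)² = 0.000824
Total = 0.0823. Share from p = 0.00956/0.0823 = 0.116.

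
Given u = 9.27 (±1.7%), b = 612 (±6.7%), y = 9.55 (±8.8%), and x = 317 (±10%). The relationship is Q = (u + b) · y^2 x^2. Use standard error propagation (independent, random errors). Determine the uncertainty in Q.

Let w = u + b = 621. δw = √(δu² + δb²) = √(0.0248 + 1680) = 41.0, so δw/w = 0.0660.
Q is then a monomial in w, y, x:
δQ/Q = √((δw/w)² + (2·δy/y)² + (2·δx/x)²) = √(0.00436 + 0.0310 + 0.0400) = 0.274
Q = 5.69e+09, so δQ = 0.274 × 5.69e+09 = 1.56e+09.

1.56e+09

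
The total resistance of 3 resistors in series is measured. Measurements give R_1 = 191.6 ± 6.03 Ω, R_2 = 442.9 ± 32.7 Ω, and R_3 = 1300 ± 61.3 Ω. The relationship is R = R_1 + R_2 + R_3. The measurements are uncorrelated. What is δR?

69.7 Ω

Each term contributes (cᵢ δxᵢ)² to (δR)²:
  (δR_1)² = 36.4;  (δR_2)² = 1070;  (δR_3)² = 3760
δR = √(4860) = 69.7 Ω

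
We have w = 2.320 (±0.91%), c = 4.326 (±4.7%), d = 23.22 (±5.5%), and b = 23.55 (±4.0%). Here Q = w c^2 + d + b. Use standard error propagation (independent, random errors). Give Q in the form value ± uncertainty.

Let p = w·c^2 = 43.42. δp/p = √((1·δw/w)² + (2·δc/c)²) = √(8.28e-05 + 0.00884) = 0.0944, so δp = 4.10.
Q = p + d + b: δQ = √(δp² + δd² + δb²) = √(16.8 + 1.63 + 0.887) = 4.40
Q = 90.19.

90.19 ± 4.40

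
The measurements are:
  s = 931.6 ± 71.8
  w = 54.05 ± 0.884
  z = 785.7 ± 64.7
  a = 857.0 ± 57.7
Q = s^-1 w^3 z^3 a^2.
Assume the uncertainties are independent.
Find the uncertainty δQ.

1.79e+16

Since Q is a product/quotient, work with relative uncertainties:
  (-1·δs/s)² = (-1×0.0771)² = 0.00594;  (3·δw/w)² = (3×0.0164)² = 0.00241;  (3·δz/z)² = (3×0.0823)² = 0.0610;  (2·δa/a)² = (2×0.0673)² = 0.0181
δQ/Q = √(0.0875) = 0.296
Q = 6.038e+16, so δQ = 0.296 × 6.038e+16 = 1.79e+16.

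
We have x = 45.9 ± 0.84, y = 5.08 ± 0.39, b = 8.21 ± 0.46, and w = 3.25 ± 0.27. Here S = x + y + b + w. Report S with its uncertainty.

62.4 ± 1.07

For a sum/difference, combine absolute errors in quadrature:
  (δx)² = 0.706;  (δy)² = 0.152;  (δb)² = 0.212;  (δw)² = 0.0729
δS = √(1.14) = 1.07
S = 62.4.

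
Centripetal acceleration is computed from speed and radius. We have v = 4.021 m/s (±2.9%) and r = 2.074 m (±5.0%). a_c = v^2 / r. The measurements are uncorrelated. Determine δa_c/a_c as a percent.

7.66%

Products/powers → add relative errors in quadrature, weighted by exponent:
  (2·δv/v)² = (2×0.0290)² = 0.00336;  (-1·δr/r)² = (-1×0.0500)² = 0.00250
δa_c/a_c = √(0.00586) = 0.0766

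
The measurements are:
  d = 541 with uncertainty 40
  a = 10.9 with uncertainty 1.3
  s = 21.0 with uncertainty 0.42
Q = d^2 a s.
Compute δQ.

Relative error in a monomial: (δQ/Q)² = Σ (nᵢ · δxᵢ/xᵢ)².
  (2·δd/d)² = (2×0.0739)² = 0.0219;  (1·δa/a)² = (1×0.119)² = 0.0142;  (1·δs/s)² = (1×0.0200)² = 0.000400
δQ/Q = √(0.0365) = 0.191
Q = 6.7e+07, so δQ = 0.191 × 6.7e+07 = 1.28e+07.

1.28e+07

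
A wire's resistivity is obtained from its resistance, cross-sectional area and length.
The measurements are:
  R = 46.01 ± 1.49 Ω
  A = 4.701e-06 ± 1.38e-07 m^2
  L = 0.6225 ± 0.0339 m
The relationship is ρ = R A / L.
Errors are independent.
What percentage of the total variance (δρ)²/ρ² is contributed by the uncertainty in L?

(δρ/ρ)² = (1·δR/R)² + (1·δA/A)² + (-1·δL/L)²
  R term: (1×0.0324)² = 0.00105
  A term: (1×0.0294)² = 0.000862
  L term: (-1×0.0545)² = 0.00297
Total = 0.00488. Share from L = 0.00297/0.00488 = 0.608.

60.8%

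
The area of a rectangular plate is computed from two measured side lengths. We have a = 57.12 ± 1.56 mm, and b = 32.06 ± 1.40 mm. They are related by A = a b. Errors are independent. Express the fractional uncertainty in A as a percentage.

A is a product of powers, so relative uncertainties combine in quadrature:
  (1·δa/a)² = (1×0.0273)² = 0.000746;  (1·δb/b)² = (1×0.0437)² = 0.00191
δA/A = √(0.00265) = 0.0515

5.15%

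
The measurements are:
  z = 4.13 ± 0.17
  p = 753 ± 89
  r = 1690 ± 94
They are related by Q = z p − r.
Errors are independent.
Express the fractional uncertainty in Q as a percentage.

Let w = z·p = 3110. δw/w = √((1·δz/z)² + (1·δp/p)²) = √(0.00169 + 0.0140) = 0.125, so δw = 389.
Q = w − r: δQ = √(δw² + δr²) = √(1.51e+05 + 8840) = 400
Q = 1420, so δQ/Q = 400/1420 = 0.282.

28.2%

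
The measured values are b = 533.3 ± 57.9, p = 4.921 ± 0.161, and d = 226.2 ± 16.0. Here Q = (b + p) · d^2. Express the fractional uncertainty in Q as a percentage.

17.8%

Let u = b + p = 538.2. δu = √(δb² + δp²) = √(3350 + 0.0259) = 57.9, so δu/u = 0.108.
Q is then a monomial in u, d:
δQ/Q = √((δu/u)² + (2·δd/d)²) = √(0.0116 + 0.0200) = 0.178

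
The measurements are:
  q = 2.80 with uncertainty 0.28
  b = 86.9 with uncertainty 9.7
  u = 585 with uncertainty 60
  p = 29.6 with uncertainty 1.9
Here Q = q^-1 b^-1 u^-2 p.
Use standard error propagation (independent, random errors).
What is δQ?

9.31e-08

For a monomial Q ∝ q^-1, b^-1, u^-2, p, fractional errors add in quadrature:
  (-1·δq/q)² = (-1×0.100)² = 0.0100;  (-1·δb/b)² = (-1×0.112)² = 0.0125;  (-2·δu/u)² = (-2×0.103)² = 0.0421;  (1·δp/p)² = (1×0.0642)² = 0.00412
δQ/Q = √(0.0687) = 0.262
Q = 3.55e-07, so δQ = 0.262 × 3.55e-07 = 9.31e-08.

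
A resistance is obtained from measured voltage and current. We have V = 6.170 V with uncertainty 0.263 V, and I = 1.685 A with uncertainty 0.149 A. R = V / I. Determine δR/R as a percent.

For a monomial R ∝ V, I^-1, fractional errors add in quadrature:
  (1·δV/V)² = (1×0.0426)² = 0.00182;  (-1·δI/I)² = (-1×0.0884)² = 0.00782
δR/R = √(0.00964) = 0.0982

9.82%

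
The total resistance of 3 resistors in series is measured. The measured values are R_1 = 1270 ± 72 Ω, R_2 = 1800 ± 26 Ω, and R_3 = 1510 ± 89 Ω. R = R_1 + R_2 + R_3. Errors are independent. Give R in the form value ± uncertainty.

R is a linear combination, so absolute uncertainties add in quadrature:
  (δR_1)² = 5180;  (δR_2)² = 676;  (δR_3)² = 7920
δR = √(13800) = 117 Ω
R = 4580 Ω.

4580 ± 117 Ω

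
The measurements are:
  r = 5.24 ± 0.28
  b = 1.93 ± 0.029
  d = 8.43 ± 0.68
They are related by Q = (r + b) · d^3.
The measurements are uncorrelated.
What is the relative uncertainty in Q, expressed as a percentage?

24.5%

Let u = r + b = 7.17. δu = √(δr² + δb²) = √(0.0784 + 0.000841) = 0.281, so δu/u = 0.0393.
Q is then a monomial in u, d:
δQ/Q = √((δu/u)² + (3·δd/d)²) = √(0.00154 + 0.0586) = 0.245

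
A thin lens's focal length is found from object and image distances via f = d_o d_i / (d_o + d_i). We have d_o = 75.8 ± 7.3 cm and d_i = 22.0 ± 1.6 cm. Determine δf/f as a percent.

6.04%

∂f/∂d_o = (d_i/(d_o+d_i))² = 0.0506;  ∂f/∂d_i = (d_o/(d_o+d_i))² = 0.601
δf = √((∂f/∂d_o · δd_o)² + (∂f/∂d_i · δd_i)²) = √(0.136 + 0.924) = 1.03 cm
f = 17.1 cm, so δf/f = 1.03/17.1 = 0.0604.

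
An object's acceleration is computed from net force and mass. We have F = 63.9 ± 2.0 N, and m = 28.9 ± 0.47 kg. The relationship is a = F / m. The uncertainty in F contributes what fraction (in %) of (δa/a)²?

(δa/a)² = (1·δF/F)² + (-1·δm/m)²
  F term: (1×0.0313)² = 0.000980
  m term: (-1×0.0163)² = 0.000264
Total = 0.00124. Share from F = 0.000980/0.00124 = 0.787.

78.7%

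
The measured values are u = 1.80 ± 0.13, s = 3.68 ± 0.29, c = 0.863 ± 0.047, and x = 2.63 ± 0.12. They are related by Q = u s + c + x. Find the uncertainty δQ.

Let p = u·s = 6.62. δp/p = √((1·δu/u)² + (1·δs/s)²) = √(0.00522 + 0.00621) = 0.107, so δp = 0.708.
Q = p + c + x: δQ = √(δp² + δc² + δx²) = √(0.501 + 0.00221 + 0.0144) = 0.720

0.720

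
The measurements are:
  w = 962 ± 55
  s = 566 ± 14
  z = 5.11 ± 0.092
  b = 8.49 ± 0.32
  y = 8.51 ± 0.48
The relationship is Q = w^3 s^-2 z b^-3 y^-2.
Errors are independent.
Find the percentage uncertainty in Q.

24.0%

Q is a product of powers, so relative uncertainties combine in quadrature:
  (3·δw/w)² = (3×0.0572)² = 0.0294;  (-2·δs/s)² = (-2×0.0247)² = 0.00245;  (1·δz/z)² = (1×0.0180)² = 0.000324;  (-3·δb/b)² = (-3×0.0377)² = 0.0128;  (-2·δy/y)² = (-2×0.0564)² = 0.0127
δQ/Q = √(0.0577) = 0.240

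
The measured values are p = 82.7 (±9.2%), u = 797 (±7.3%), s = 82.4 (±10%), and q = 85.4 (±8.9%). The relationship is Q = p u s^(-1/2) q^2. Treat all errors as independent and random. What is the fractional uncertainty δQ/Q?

0.219

For a monomial Q ∝ p, u, s^(-1/2), q^2, fractional errors add in quadrature:
  (1·δp/p)² = (1×0.0920)² = 0.00846;  (1·δu/u)² = (1×0.0730)² = 0.00533;  (−½·δs/s)² = (-0.5×0.100)² = 0.00250;  (2·δq/q)² = (2×0.0890)² = 0.0317
δQ/Q = √(0.0480) = 0.219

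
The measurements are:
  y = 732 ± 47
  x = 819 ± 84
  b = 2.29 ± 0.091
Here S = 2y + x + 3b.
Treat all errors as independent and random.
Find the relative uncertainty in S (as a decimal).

0.0551

S is a linear combination, so absolute uncertainties add in quadrature:
  (2·δy)² = 8840;  (δx)² = 7060;  (3·δb)² = 0.0745
δS = √(15900) = 126
S = 2290, so δS/S = 126/2290 = 0.0551.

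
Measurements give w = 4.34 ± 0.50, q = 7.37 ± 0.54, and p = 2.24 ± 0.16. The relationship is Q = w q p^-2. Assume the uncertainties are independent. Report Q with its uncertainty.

6.37 ± 1.26

Each factor contributes (exponent × relative error)² to (δQ/Q)²:
  (1·δw/w)² = (1×0.115)² = 0.0133;  (1·δq/q)² = (1×0.0733)² = 0.00537;  (-2·δp/p)² = (-2×0.0714)² = 0.0204
δQ/Q = √(0.0390) = 0.198
Q = 6.37, so δQ = 0.198 × 6.37 = 1.26.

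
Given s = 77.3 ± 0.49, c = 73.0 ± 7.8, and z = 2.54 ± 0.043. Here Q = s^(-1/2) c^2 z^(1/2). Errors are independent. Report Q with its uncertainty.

For a monomial Q ∝ s^(-1/2), c^2, z^(1/2), fractional errors add in quadrature:
  (−½·δs/s)² = (-0.5×0.00634)² = 1e-05;  (2·δc/c)² = (2×0.107)² = 0.0457;  (½·δz/z)² = (0.5×0.0169)² = 7.16e-05
δQ/Q = √(0.0457) = 0.214
Q = 966, so δQ = 0.214 × 966 = 207.

966 ± 207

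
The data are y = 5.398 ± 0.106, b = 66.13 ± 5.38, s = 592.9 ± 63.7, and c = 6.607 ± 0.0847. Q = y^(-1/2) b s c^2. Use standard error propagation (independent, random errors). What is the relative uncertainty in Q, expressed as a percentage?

For a monomial Q ∝ y^(-1/2), b, s, c^2, fractional errors add in quadrature:
  (−½·δy/y)² = (-0.5×0.0196)² = 9.64e-05;  (1·δb/b)² = (1×0.0814)² = 0.00662;  (1·δs/s)² = (1×0.107)² = 0.0115;  (2·δc/c)² = (2×0.0128)² = 0.000657
δQ/Q = √(0.0189) = 0.138

13.8%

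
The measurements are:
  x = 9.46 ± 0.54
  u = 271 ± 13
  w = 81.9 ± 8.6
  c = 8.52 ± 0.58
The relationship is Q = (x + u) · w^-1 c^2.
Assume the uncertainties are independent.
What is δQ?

44.3

Let h = x + u = 280. δh = √(δx² + δu²) = √(0.292 + 169) = 13.0, so δh/h = 0.0464.
Q is then a monomial in h, w, c:
δQ/Q = √((δh/h)² + (-1·δw/w)² + (2·δc/c)²) = √(0.00215 + 0.0110 + 0.0185) = 0.178
Q = 249, so δQ = 0.178 × 249 = 44.3.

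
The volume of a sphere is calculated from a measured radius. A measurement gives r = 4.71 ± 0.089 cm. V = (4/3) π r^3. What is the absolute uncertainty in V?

Since V is a product/quotient, work with relative uncertainties:
  (3·δr/r)² = (3×0.0189)² = 0.00321
δV/V = √(0.00321) = 0.0567
V = 438 cm^3, so δV = 0.0567 × 438 = 24.8 cm^3.

24.8 cm^3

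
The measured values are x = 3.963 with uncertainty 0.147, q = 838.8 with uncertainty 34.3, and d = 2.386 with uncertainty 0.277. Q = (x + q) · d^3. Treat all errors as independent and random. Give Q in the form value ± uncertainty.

Let u = x + q = 842.8. δu = √(δx² + δq²) = √(0.0216 + 1180) = 34.3, so δu/u = 0.0407.
Q is then a monomial in u, d:
δQ/Q = √((δu/u)² + (3·δd/d)²) = √(0.00166 + 0.121) = 0.351
Q = 11450, so δQ = 0.351 × 11450 = 4010.

11450 ± 4010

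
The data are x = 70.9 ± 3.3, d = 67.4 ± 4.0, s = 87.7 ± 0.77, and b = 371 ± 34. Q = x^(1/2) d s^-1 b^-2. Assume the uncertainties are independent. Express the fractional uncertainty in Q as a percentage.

Products/powers → add relative errors in quadrature, weighted by exponent:
  (½·δx/x)² = (0.5×0.0465)² = 0.000542;  (1·δd/d)² = (1×0.0593)² = 0.00352;  (-1·δs/s)² = (-1×0.00878)² = 7.71e-05;  (-2·δb/b)² = (-2×0.0916)² = 0.0336
δQ/Q = √(0.0377) = 0.194

19.4%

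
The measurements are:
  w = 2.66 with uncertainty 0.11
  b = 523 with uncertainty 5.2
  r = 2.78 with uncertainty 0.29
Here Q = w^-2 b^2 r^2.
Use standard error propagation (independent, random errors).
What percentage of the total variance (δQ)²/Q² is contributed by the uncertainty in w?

(δQ/Q)² = (-2·δw/w)² + (2·δb/b)² + (2·δr/r)²
  w term: (-2×0.0414)² = 0.00684
  b term: (2×0.00994)² = 0.000395
  r term: (2×0.104)² = 0.0435
Total = 0.0508. Share from w = 0.00684/0.0508 = 0.135.

13.5%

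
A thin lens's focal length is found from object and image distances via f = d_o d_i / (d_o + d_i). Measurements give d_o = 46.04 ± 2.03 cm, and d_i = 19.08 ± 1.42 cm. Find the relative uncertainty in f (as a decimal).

0.0542

∂f/∂d_o = (d_i/(d_o+d_i))² = 0.0858;  ∂f/∂d_i = (d_o/(d_o+d_i))² = 0.500
δf = √((∂f/∂d_o · δd_o)² + (∂f/∂d_i · δd_i)²) = √(0.0304 + 0.504) = 0.731 cm
f = 13.49 cm, so δf/f = 0.731/13.49 = 0.0542.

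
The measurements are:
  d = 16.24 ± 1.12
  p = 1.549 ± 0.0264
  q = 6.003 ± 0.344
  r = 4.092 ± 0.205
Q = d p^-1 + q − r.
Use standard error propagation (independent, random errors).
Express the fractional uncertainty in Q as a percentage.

6.82%

Let w = d·p^-1 = 10.48. δw/w = √((1·δd/d)² + (-1·δp/p)²) = √(0.00476 + 0.000290) = 0.0710, so δw = 0.745.
Q = w + q − r: δQ = √(δw² + δq² + δr²) = √(0.555 + 0.118 + 0.0420) = 0.846
Q = 12.40, so δQ/Q = 0.846/12.40 = 0.0682.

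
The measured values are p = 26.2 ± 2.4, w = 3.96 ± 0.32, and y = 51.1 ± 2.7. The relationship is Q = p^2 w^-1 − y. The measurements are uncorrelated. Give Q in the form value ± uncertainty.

122 ± 34.8

Let h = p^2·w^-1 = 173. δh/h = √((2·δp/p)² + (-1·δw/w)²) = √(0.0336 + 0.00653) = 0.200, so δh = 34.7.
Q = h − y: δQ = √(δh² + δy²) = √(1200 + 7.29) = 34.8
Q = 122.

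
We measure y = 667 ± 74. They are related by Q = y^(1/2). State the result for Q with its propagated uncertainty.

Q ∝ y^(1/2), so δQ/Q = |½| · δy/y = 0.5 × 0.111 = 0.0555.
Q = 25.8, so δQ = 0.0555 × 25.8 = 1.43.

25.8 ± 1.43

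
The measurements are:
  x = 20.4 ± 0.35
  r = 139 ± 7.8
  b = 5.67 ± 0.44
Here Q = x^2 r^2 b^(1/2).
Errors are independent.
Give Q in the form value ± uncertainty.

(1.91 ± 0.237) × 10^7

For a monomial Q ∝ x^2, r^2, b^(1/2), fractional errors add in quadrature:
  (2·δx/x)² = (2×0.0172)² = 0.00118;  (2·δr/r)² = (2×0.0561)² = 0.0126;  (½·δb/b)² = (0.5×0.0776)² = 0.00151
δQ/Q = √(0.0153) = 0.124
Q = 1.91e+07, so δQ = 0.124 × 1.91e+07 = 2.37e+06.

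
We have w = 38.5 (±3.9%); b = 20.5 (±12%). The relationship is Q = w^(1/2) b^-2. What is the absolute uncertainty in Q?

Q is a product of powers, so relative uncertainties combine in quadrature:
  (½·δw/w)² = (0.5×0.0390)² = 0.000380;  (-2·δb/b)² = (-2×0.120)² = 0.0576
δQ/Q = √(0.0580) = 0.241
Q = 0.0148, so δQ = 0.241 × 0.0148 = 0.00356.

0.00356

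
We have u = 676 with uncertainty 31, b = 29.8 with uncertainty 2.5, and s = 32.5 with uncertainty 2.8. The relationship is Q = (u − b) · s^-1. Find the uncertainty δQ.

Let w = u − b = 646. δw = √(δu² + δb²) = √(961 + 6.25) = 31.1, so δw/w = 0.0481.
Q is then a monomial in w, s:
δQ/Q = √((δw/w)² + (-1·δs/s)²) = √(0.00232 + 0.00742) = 0.0987
Q = 19.9, so δQ = 0.0987 × 19.9 = 1.96.

1.96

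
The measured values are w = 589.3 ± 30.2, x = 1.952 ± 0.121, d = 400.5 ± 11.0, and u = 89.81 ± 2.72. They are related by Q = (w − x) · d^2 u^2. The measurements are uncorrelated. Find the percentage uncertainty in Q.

Let h = w − x = 587.3. δh = √(δw² + δx²) = √(912 + 0.0146) = 30.2, so δh/h = 0.0514.
Q is then a monomial in h, d, u:
δQ/Q = √((δh/h)² + (2·δd/d)² + (2·δu/u)²) = √(0.00264 + 0.00302 + 0.00367) = 0.0966

9.66%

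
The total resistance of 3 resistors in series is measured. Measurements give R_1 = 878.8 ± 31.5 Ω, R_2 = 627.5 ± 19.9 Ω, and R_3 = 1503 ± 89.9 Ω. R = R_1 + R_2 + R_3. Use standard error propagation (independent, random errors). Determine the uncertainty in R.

Each term contributes (cᵢ δxᵢ)² to (δR)²:
  (δR_1)² = 992;  (δR_2)² = 396;  (δR_3)² = 8080
δR = √(9470) = 97.3 Ω

97.3 Ω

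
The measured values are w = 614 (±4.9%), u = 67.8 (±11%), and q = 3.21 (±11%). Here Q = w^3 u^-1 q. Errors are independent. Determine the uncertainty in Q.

Since Q is a product/quotient, work with relative uncertainties:
  (3·δw/w)² = (3×0.0490)² = 0.0216;  (-1·δu/u)² = (-1×0.110)² = 0.0121;  (1·δq/q)² = (1×0.110)² = 0.0121
δQ/Q = √(0.0458) = 0.214
Q = 1.1e+07, so δQ = 0.214 × 1.1e+07 = 2.35e+06.

2.35e+06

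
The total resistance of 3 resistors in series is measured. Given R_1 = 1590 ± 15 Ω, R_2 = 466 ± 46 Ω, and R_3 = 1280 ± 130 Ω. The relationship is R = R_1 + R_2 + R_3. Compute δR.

Sums and differences: (δR)² = Σ (cᵢ δxᵢ)².
  (δR_1)² = 225;  (δR_2)² = 2120;  (δR_3)² = 16900
δR = √(19200) = 139 Ω

139 Ω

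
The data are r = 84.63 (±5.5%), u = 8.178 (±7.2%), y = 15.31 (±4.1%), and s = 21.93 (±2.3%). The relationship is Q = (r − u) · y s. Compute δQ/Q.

0.0773

Let w = r − u = 76.45. δw = √(δr² + δu²) = √(21.7 + 0.347) = 4.69, so δw/w = 0.0614.
Q is then a monomial in w, y, s:
δQ/Q = √((δw/w)² + (1·δy/y)² + (1·δs/s)²) = √(0.00377 + 0.00168 + 0.000529) = 0.0773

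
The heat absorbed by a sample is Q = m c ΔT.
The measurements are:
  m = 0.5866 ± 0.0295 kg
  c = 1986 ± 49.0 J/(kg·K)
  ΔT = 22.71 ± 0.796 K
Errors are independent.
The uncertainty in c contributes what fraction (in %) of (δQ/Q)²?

(δQ/Q)² = (1·δm/m)² + (1·δc/c)² + (1·δΔT/ΔT)²
  m term: (1×0.0503)² = 0.00253
  c term: (1×0.0247)² = 0.000609
  ΔT term: (1×0.0351)² = 0.00123
Total = 0.00437. Share from c = 0.000609/0.00437 = 0.139.

13.9%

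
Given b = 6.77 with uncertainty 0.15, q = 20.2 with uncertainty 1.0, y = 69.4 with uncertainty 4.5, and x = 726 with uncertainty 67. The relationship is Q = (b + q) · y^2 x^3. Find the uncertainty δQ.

Let u = b + q = 27.0. δu = √(δb² + δq²) = √(0.0225 + 1.00) = 1.01, so δu/u = 0.0375.
Q is then a monomial in u, y, x:
δQ/Q = √((δu/u)² + (2·δy/y)² + (3·δx/x)²) = √(0.00141 + 0.0168 + 0.0767) = 0.308
Q = 4.97e+13, so δQ = 0.308 × 4.97e+13 = 1.53e+13.

1.53e+13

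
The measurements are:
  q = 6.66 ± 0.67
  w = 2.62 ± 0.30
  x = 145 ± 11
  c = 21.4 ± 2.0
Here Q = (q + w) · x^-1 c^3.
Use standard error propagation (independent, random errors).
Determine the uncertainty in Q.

Let u = q + w = 9.28. δu = √(δq² + δw²) = √(0.449 + 0.0900) = 0.734, so δu/u = 0.0791.
Q is then a monomial in u, x, c:
δQ/Q = √((δu/u)² + (-1·δx/x)² + (3·δc/c)²) = √(0.00626 + 0.00576 + 0.0786) = 0.301
Q = 627, so δQ = 0.301 × 627 = 189.

189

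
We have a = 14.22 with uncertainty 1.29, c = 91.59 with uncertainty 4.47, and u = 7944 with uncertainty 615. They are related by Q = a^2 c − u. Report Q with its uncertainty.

Let p = a^2·c = 18520. δp/p = √((2·δa/a)² + (1·δc/c)²) = √(0.0329 + 0.00238) = 0.188, so δp = 3480.
Q = p − u: δQ = √(δp² + δu²) = √(1.21e+07 + 3.78e+05) = 3530
Q = 10580.

10580 ± 3530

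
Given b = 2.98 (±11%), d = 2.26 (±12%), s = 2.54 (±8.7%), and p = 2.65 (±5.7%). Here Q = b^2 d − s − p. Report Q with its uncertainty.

14.9 ± 5.04

Let w = b^2·d = 20.1. δw/w = √((2·δb/b)² + (1·δd/d)²) = √(0.0484 + 0.0144) = 0.251, so δw = 5.03.
Q = w − s − p: δQ = √(δw² + δs² + δp²) = √(25.3 + 0.0488 + 0.0228) = 5.04
Q = 14.9.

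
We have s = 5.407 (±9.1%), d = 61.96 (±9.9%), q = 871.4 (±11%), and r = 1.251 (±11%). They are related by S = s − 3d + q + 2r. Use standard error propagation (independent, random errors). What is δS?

97.6

Each term contributes (cᵢ δxᵢ)² to (δS)²:
  (δs)² = 0.242;  (3·δd)² = 339;  (δq)² = 9190;  (2·δr)² = 0.0757
δS = √(9530) = 97.6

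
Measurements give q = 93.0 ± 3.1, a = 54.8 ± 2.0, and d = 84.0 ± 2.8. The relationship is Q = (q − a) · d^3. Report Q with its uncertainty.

(2.26 ± 0.315) × 10^7

Let u = q − a = 38.2. δu = √(δq² + δa²) = √(9.61 + 4.00) = 3.69, so δu/u = 0.0966.
Q is then a monomial in u, d:
δQ/Q = √((δu/u)² + (3·δd/d)²) = √(0.00933 + 0.0100) = 0.139
Q = 2.26e+07, so δQ = 0.139 × 2.26e+07 = 3.15e+06.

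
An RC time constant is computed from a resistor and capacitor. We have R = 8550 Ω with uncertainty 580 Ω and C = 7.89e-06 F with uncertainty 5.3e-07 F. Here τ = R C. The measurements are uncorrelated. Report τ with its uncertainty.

Relative error in a monomial: (δτ/τ)² = Σ (nᵢ · δxᵢ/xᵢ)².
  (1·δR/R)² = (1×0.0678)² = 0.00460;  (1·δC/C)² = (1×0.0672)² = 0.00451
δτ/τ = √(0.00911) = 0.0955
τ = 0.0675 s, so δτ = 0.0955 × 0.0675 = 0.00644 s.

0.0675 ± 0.00644 s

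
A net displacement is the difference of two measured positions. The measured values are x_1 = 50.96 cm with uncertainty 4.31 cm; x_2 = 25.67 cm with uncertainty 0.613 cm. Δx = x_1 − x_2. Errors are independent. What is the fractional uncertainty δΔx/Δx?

For a sum/difference, combine absolute errors in quadrature:
  (δx_1)² = 18.6;  (δx_2)² = 0.376
δΔx = √(19.0) = 4.35 cm
Δx = 25.29 cm, so δΔx/Δx = 4.35/25.29 = 0.172.

0.172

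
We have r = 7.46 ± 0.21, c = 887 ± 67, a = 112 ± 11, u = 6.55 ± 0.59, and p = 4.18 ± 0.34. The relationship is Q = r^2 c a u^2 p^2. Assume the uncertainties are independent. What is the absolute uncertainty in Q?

1.15e+09

Q is a product of powers, so relative uncertainties combine in quadrature:
  (2·δr/r)² = (2×0.0282)² = 0.00317;  (1·δc/c)² = (1×0.0755)² = 0.00571;  (1·δa/a)² = (1×0.0982)² = 0.00965;  (2·δu/u)² = (2×0.0901)² = 0.0325;  (2·δp/p)² = (2×0.0813)² = 0.0265
δQ/Q = √(0.0774) = 0.278
Q = 4.14e+09, so δQ = 0.278 × 4.14e+09 = 1.15e+09.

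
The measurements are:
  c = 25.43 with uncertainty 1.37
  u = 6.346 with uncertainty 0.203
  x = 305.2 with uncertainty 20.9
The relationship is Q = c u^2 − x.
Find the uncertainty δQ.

88.2

Let p = c·u^2 = 1024. δp/p = √((1·δc/c)² + (2·δu/u)²) = √(0.00290 + 0.00409) = 0.0836, so δp = 85.7.
Q = p − x: δQ = √(δp² + δx²) = √(7340 + 437) = 88.2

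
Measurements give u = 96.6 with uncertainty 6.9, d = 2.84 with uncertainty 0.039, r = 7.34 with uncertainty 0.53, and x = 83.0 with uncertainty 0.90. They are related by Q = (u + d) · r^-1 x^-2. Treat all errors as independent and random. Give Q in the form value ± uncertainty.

Let w = u + d = 99.4. δw = √(δu² + δd²) = √(47.6 + 0.00152) = 6.90, so δw/w = 0.0694.
Q is then a monomial in w, r, x:
δQ/Q = √((δw/w)² + (-1·δr/r)² + (-2·δx/x)²) = √(0.00481 + 0.00521 + 0.000470) = 0.102
Q = 0.00197, so δQ = 0.102 × 0.00197 = 0.000202.

0.00197 ± 0.000202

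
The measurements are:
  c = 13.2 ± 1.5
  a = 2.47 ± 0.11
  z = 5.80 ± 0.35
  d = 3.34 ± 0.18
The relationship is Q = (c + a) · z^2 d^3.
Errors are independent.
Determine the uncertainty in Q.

4390

Let u = c + a = 15.7. δu = √(δc² + δa²) = √(2.25 + 0.0121) = 1.50, so δu/u = 0.0960.
Q is then a monomial in u, z, d:
δQ/Q = √((δu/u)² + (2·δz/z)² + (3·δd/d)²) = √(0.00921 + 0.0146 + 0.0261) = 0.223
Q = 19600, so δQ = 0.223 × 19600 = 4390.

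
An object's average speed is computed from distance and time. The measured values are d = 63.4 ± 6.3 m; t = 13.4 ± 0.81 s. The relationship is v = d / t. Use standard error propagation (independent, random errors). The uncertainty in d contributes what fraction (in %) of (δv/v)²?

73.0%

(δv/v)² = (1·δd/d)² + (-1·δt/t)²
  d term: (1×0.0994)² = 0.00987
  t term: (-1×0.0604)² = 0.00365
Total = 0.0135. Share from d = 0.00987/0.0135 = 0.730.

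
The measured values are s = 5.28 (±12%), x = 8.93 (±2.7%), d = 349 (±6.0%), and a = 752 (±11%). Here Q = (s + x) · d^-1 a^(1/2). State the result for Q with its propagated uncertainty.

1.12 ± 0.105

Let u = s + x = 14.2. δu = √(δs² + δx²) = √(0.401 + 0.0581) = 0.678, so δu/u = 0.0477.
Q is then a monomial in u, d, a:
δQ/Q = √((δu/u)² + (-1·δd/d)² + (½·δa/a)²) = √(0.00228 + 0.00360 + 0.00302) = 0.0943
Q = 1.12, so δQ = 0.0943 × 1.12 = 0.105.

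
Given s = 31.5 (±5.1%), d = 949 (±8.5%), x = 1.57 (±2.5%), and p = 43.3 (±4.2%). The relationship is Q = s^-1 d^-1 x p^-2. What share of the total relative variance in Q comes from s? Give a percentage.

14.9%

(δQ/Q)² = (-1·δs/s)² + (-1·δd/d)² + (1·δx/x)² + (-2·δp/p)²
  s term: (-1×0.0510)² = 0.00260
  d term: (-1×0.0850)² = 0.00723
  x term: (1×0.0250)² = 0.000625
  p term: (-2×0.0420)² = 0.00706
Total = 0.0175. Share from s = 0.00260/0.0175 = 0.149.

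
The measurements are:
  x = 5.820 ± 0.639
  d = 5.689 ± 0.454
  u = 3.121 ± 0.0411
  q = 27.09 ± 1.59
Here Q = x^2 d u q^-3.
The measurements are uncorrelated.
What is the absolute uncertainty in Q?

Each factor contributes (exponent × relative error)² to (δQ/Q)²:
  (2·δx/x)² = (2×0.110)² = 0.0482;  (1·δd/d)² = (1×0.0798)² = 0.00637;  (1·δu/u)² = (1×0.0132)² = 0.000173;  (-3·δq/q)² = (-3×0.0587)² = 0.0310
δQ/Q = √(0.0858) = 0.293
Q = 0.03025, so δQ = 0.293 × 0.03025 = 0.00886.

0.00886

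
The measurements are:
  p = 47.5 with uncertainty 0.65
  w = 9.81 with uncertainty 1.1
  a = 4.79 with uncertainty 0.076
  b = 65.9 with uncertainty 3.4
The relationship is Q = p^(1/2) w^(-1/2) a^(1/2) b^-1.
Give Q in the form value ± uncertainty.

For a monomial Q ∝ p^(1/2), w^(-1/2), a^(1/2), b^-1, fractional errors add in quadrature:
  (½·δp/p)² = (0.5×0.0137)² = 4.68e-05;  (−½·δw/w)² = (-0.5×0.112)² = 0.00314;  (½·δa/a)² = (0.5×0.0159)² = 6.29e-05;  (-1·δb/b)² = (-1×0.0516)² = 0.00266
δQ/Q = √(0.00591) = 0.0769
Q = 0.0731, so δQ = 0.0769 × 0.0731 = 0.00562.

0.0731 ± 0.00562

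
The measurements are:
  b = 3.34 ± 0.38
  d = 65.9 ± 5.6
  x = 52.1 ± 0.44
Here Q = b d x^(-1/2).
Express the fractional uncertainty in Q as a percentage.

For a monomial Q ∝ b, d, x^(-1/2), fractional errors add in quadrature:
  (1·δb/b)² = (1×0.114)² = 0.0129;  (1·δd/d)² = (1×0.0850)² = 0.00722;  (−½·δx/x)² = (-0.5×0.00845)² = 1.78e-05
δQ/Q = √(0.0202) = 0.142

14.2%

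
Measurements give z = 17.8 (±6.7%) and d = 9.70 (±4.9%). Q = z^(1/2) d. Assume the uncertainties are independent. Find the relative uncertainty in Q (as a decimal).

Relative error in a monomial: (δQ/Q)² = Σ (nᵢ · δxᵢ/xᵢ)².
  (½·δz/z)² = (0.5×0.0670)² = 0.00112;  (1·δd/d)² = (1×0.0490)² = 0.00240
δQ/Q = √(0.00352) = 0.0594

0.0594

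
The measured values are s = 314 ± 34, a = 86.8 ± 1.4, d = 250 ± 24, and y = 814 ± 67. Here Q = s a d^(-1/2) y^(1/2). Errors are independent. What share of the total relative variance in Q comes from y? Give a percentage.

10.6%

(δQ/Q)² = (1·δs/s)² + (1·δa/a)² + (−½·δd/d)² + (½·δy/y)²
  s term: (1×0.108)² = 0.0117
  a term: (1×0.0161)² = 0.000260
  d term: (-0.5×0.0960)² = 0.00230
  y term: (0.5×0.0823)² = 0.00169
Total = 0.0160. Share from y = 0.00169/0.0160 = 0.106.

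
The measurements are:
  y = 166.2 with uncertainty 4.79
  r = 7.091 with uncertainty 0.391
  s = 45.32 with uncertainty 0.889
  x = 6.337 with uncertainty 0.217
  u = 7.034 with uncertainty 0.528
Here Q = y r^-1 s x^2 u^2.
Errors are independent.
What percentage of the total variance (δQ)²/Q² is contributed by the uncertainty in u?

71.6%

(δQ/Q)² = (1·δy/y)² + (-1·δr/r)² + (1·δs/s)² + (2·δx/x)² + (2·δu/u)²
  y term: (1×0.0288)² = 0.000831
  r term: (-1×0.0551)² = 0.00304
  s term: (1×0.0196)² = 0.000385
  x term: (2×0.0342)² = 0.00469
  u term: (2×0.0751)² = 0.0225
Total = 0.0315. Share from u = 0.0225/0.0315 = 0.716.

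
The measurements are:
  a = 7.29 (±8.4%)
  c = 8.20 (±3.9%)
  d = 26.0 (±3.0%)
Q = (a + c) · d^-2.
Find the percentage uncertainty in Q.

7.48%

Let u = a + c = 15.5. δu = √(δa² + δc²) = √(0.375 + 0.102) = 0.691, so δu/u = 0.0446.
Q is then a monomial in u, d:
δQ/Q = √((δu/u)² + (-2·δd/d)²) = √(0.00199 + 0.00360) = 0.0748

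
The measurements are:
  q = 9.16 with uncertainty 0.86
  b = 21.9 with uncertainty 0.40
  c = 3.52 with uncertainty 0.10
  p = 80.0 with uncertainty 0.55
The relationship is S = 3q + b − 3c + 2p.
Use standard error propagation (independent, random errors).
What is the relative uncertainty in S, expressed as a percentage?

1.43%

Sums and differences: (δS)² = Σ (cᵢ δxᵢ)².
  (3·δq)² = 6.66;  (δb)² = 0.160;  (3·δc)² = 0.0900;  (2·δp)² = 1.21
δS = √(8.12) = 2.85
S = 199, so δS/S = 2.85/199 = 0.0143.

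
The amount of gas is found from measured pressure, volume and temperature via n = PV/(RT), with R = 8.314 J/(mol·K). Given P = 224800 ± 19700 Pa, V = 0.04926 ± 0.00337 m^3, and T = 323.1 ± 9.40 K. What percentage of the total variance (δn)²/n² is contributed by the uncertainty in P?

58.2%

(δn/n)² = (1·δP/P)² + (1·δV/V)² + (-1·δT/T)²
  P term: (1×0.0876)² = 0.00768
  V term: (1×0.0684)² = 0.00468
  T term: (-1×0.0291)² = 0.000846
Total = 0.0132. Share from P = 0.00768/0.0132 = 0.582.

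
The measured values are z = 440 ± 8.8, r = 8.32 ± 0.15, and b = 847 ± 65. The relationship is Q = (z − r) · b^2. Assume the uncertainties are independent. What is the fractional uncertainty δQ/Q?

Let u = z − r = 432. δu = √(δz² + δr²) = √(77.4 + 0.0225) = 8.80, so δu/u = 0.0204.
Q is then a monomial in u, b:
δQ/Q = √((δu/u)² + (2·δb/b)²) = √(0.000416 + 0.0236) = 0.155

0.155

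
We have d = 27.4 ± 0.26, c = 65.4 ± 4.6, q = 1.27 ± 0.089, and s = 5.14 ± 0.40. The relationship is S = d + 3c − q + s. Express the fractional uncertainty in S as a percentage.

6.07%

Sums and differences: (δS)² = Σ (cᵢ δxᵢ)².
  (δd)² = 0.0676;  (3·δc)² = 190;  (δq)² = 0.00792;  (δs)² = 0.160
δS = √(191) = 13.8
S = 227, so δS/S = 13.8/227 = 0.0607.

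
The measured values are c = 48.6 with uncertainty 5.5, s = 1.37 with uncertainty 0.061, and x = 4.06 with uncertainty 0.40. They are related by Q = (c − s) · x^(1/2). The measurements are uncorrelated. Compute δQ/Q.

Let u = c − s = 47.2. δu = √(δc² + δs²) = √(30.2 + 0.00372) = 5.50, so δu/u = 0.116.
Q is then a monomial in u, x:
δQ/Q = √((δu/u)² + (½·δx/x)²) = √(0.0136 + 0.00243) = 0.126

0.126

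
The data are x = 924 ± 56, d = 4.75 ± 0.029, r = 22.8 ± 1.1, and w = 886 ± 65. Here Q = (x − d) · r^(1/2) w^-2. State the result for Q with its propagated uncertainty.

Let u = x − d = 919. δu = √(δx² + δd²) = √(3140 + 0.000841) = 56.0, so δu/u = 0.0609.
Q is then a monomial in u, r, w:
δQ/Q = √((δu/u)² + (½·δr/r)² + (-2·δw/w)²) = √(0.00371 + 0.000582 + 0.0215) = 0.161
Q = 0.00559, so δQ = 0.161 × 0.00559 = 0.000899.

0.00559 ± 0.000899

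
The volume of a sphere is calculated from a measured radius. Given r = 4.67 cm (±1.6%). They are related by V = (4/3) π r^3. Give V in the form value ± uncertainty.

V is a product of powers, so relative uncertainties combine in quadrature:
  (3·δr/r)² = (3×0.0160)² = 0.00230
δV/V = √(0.00230) = 0.0480
V = 427 cm^3, so δV = 0.0480 × 427 = 20.5 cm^3.

427 ± 20.5 cm^3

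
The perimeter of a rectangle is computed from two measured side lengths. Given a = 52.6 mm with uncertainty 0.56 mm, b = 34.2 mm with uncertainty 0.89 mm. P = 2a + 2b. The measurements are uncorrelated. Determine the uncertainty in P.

Sums and differences: (δP)² = Σ (cᵢ δxᵢ)².
  (2·δa)² = 1.25;  (2·δb)² = 3.17
δP = √(4.42) = 2.10 mm

2.10 mm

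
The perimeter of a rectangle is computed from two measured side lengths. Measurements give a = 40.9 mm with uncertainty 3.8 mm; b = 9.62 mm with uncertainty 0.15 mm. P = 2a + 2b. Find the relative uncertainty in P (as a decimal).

For a sum/difference, combine absolute errors in quadrature:
  (2·δa)² = 57.8;  (2·δb)² = 0.0900
δP = √(57.9) = 7.61 mm
P = 101 mm, so δP/P = 7.61/101 = 0.0753.

0.0753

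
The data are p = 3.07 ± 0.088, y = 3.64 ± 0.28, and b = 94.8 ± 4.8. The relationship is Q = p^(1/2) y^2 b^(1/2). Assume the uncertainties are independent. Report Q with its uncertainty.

226 ± 35.4

Since Q is a product/quotient, work with relative uncertainties:
  (½·δp/p)² = (0.5×0.0287)² = 0.000205;  (2·δy/y)² = (2×0.0769)² = 0.0237;  (½·δb/b)² = (0.5×0.0506)² = 0.000641
δQ/Q = √(0.0245) = 0.157
Q = 226, so δQ = 0.157 × 226 = 35.4.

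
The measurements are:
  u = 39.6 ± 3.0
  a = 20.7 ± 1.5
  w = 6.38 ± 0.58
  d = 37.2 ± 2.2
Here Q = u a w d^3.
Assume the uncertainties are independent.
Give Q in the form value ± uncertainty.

(2.69 ± 0.606) × 10^8

Since Q is a product/quotient, work with relative uncertainties:
  (1·δu/u)² = (1×0.0758)² = 0.00574;  (1·δa/a)² = (1×0.0725)² = 0.00525;  (1·δw/w)² = (1×0.0909)² = 0.00826;  (3·δd/d)² = (3×0.0591)² = 0.0315
δQ/Q = √(0.0507) = 0.225
Q = 2.69e+08, so δQ = 0.225 × 2.69e+08 = 6.06e+07.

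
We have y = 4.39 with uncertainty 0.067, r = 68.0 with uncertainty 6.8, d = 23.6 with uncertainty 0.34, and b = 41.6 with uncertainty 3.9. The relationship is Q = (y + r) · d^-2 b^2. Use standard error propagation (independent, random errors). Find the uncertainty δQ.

Let u = y + r = 72.4. δu = √(δy² + δr²) = √(0.00449 + 46.2) = 6.80, so δu/u = 0.0939.
Q is then a monomial in u, d, b:
δQ/Q = √((δu/u)² + (-2·δd/d)² + (2·δb/b)²) = √(0.00882 + 0.000830 + 0.0352) = 0.212
Q = 225, so δQ = 0.212 × 225 = 47.6.

47.6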